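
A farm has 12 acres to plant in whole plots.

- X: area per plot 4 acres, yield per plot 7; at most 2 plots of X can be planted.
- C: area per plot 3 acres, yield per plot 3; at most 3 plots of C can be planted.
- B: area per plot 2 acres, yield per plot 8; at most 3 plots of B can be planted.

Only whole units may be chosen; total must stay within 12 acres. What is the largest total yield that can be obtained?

This is a bounded integer knapsack.
Take 1×X and 3×B: area 10 ≤ 12, yield 1·7 + 3·8 = 31.
B has the best ratio (8/2) and is taken to its limit of 3; remaining capacity is filled optimally with the others.

31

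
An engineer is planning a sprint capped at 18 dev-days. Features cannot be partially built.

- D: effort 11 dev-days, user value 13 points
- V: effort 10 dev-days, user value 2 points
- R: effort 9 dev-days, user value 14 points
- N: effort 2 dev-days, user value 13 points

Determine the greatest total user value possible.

This is an integer program with binary decision variables.
Take R and N: effort 9 + 2 = 11 ≤ 18, user value 14 + 13 = 27.
No other feasible combination does better.

27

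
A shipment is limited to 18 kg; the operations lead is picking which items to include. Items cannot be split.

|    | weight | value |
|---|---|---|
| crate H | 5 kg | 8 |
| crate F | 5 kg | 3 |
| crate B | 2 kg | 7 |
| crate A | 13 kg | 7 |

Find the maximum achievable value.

crate H + crate B: weight 5 + 2 = 7 ≤ 18, value 8 + 7 = 15.
crate H + crate F + crate B: weight 5 + 5 + 2 = 12 ≤ 18, value 8 + 3 + 7 = 18.
crate H + crate A: weight 5 + 13 = 18 ≤ 18, value 8 + 7 = 15.
Best is crate H, crate F, and crate B with total value 18.

18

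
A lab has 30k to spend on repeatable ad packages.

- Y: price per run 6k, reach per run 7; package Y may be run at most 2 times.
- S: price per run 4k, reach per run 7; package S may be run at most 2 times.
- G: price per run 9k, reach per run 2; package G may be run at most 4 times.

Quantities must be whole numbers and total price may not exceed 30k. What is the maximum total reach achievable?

30

2×Y, 2×S, and 1×G: price 29 ≤ 30, reach 2·7 + 2·7 + 1·2 = 30.
2×Y and 2×S: price 20 ≤ 30, reach 2·7 + 2·7 = 28.
Best is 30.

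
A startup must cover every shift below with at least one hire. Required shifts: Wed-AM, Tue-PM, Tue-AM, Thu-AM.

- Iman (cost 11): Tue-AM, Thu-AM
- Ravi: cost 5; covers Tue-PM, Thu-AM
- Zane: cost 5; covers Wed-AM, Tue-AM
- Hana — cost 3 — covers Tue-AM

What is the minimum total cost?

Choose Ravi and Zane: together they cover Wed-AM, Tue-PM, Tue-AM, Thu-AM — every shift.
Total cost: 5 + 5 = 10.

10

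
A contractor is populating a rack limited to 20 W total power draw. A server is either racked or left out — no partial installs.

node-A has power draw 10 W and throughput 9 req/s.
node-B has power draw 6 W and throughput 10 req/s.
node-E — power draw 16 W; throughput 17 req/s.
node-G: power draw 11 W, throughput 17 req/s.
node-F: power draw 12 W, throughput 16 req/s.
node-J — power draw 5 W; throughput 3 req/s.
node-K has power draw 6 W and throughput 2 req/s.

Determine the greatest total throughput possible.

27

Allowing fractional choices, the relaxed optimum would be about 31.0, but servers are indivisible.
node-B + node-G: power draw 6 + 11 = 17 ≤ 20, throughput 10 + 17 = 27.
node-G + node-J: power draw 11 + 5 = 16 ≤ 20, throughput 17 + 3 = 20.
node-B + node-F: power draw 6 + 12 = 18 ≤ 20, throughput 10 + 16 = 26.
Best is node-B and node-G with total throughput 27.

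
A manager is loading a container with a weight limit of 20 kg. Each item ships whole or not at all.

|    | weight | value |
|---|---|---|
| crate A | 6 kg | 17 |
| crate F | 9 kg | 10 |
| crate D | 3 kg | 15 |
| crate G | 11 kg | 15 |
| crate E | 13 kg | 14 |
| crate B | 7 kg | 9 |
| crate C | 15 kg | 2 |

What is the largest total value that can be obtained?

47

Take crate A, crate D, and crate G: weight 6 + 3 + 11 = 20 ≤ 20, value 17 + 15 + 15 = 47.
No other feasible combination does better.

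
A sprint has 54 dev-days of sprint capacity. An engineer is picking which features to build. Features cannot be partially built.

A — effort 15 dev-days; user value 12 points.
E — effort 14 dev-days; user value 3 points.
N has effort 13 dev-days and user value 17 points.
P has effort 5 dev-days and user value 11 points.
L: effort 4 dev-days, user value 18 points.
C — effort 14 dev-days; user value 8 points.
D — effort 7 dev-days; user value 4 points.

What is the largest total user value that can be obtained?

66

This is a 0-1 knapsack instance.
Take A, N, P, L, and C: effort 15 + 13 + 5 + 4 + 14 = 51 ≤ 54, user value 12 + 17 + 11 + 18 + 8 = 66.
No other feasible combination does better.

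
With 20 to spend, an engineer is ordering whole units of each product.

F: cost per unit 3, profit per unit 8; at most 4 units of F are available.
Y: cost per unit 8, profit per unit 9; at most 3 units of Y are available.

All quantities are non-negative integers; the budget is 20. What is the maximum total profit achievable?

41

This is a bounded integer knapsack.
F has the best ratio (8/3); taking only F gives at most 4×8 = 32 (stopped by the supply cap of 4).
Mixing does better — 4×F and 1×Y: cost 20 ≤ 20, profit 4·8 + 1·9 = 41.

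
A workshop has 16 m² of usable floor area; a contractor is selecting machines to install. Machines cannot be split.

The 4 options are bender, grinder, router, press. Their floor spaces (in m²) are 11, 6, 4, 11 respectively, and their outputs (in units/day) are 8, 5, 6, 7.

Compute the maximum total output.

14

This is a 0-1 knapsack instance.
Allowing fractional choices, the relaxed optimum would be about 15.4, but machines are indivisible.
bender + router: floor space 11 + 4 = 15 ≤ 16, output 8 + 6 = 14.
router + press: floor space 4 + 11 = 15 ≤ 16, output 6 + 7 = 13.
grinder + router: floor space 6 + 4 = 10 ≤ 16, output 5 + 6 = 11.
Best is bender and router with total output 14.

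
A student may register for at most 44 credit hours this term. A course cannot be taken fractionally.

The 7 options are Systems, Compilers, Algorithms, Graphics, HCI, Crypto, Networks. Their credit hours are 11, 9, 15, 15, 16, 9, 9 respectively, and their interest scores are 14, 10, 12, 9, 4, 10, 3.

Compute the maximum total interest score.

46

Systems + Compilers + Graphics + Crypto: credit hours 11 + 9 + 15 + 9 = 44 ≤ 44, interest score 14 + 10 + 9 + 10 = 43.
Systems + Compilers + Algorithms + Crypto: credit hours 11 + 9 + 15 + 9 = 44 ≤ 44, interest score 14 + 10 + 12 + 10 = 46.
Best is Systems, Compilers, Algorithms, and Crypto with total interest score 46.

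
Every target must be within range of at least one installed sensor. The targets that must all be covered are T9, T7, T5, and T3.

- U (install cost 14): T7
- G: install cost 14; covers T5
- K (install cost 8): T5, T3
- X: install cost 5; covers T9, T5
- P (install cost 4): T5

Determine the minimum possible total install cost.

27

This is a weighted set-cover instance.
Choose U, K, and X: together they cover T9, T7, T5, T3 — every target.
Total install cost: 14 + 8 + 5 = 27.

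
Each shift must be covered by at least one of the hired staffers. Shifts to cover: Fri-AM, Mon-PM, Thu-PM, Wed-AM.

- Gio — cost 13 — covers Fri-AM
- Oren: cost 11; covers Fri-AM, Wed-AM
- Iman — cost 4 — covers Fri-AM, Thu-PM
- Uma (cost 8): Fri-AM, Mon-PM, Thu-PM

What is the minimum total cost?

19

This is an integer covering problem.
Choose Oren and Uma: together they cover Fri-AM, Mon-PM, Thu-PM, Wed-AM — every shift.
Total cost: 11 + 8 = 19.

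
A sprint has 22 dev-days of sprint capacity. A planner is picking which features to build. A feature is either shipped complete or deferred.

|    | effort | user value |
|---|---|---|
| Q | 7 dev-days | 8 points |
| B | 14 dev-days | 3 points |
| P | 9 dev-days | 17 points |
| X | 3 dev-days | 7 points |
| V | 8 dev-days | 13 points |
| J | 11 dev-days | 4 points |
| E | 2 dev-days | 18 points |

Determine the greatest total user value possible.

55

P + X + V + E: effort 9 + 3 + 8 + 2 = 22 ≤ 22, user value 17 + 7 + 13 + 18 = 55.
Q + P + X + E: effort 7 + 9 + 3 + 2 = 21 ≤ 22, user value 8 + 17 + 7 + 18 = 50.
Best is P, X, V, and E with total user value 55.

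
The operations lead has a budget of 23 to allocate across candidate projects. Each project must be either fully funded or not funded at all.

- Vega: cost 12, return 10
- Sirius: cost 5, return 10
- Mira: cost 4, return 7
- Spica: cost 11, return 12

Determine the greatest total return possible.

Treat it as a binary knapsack problem.
Vega + Sirius + Mira: cost 12 + 5 + 4 = 21 ≤ 23, return 10 + 10 + 7 = 27.
Sirius + Spica: cost 5 + 11 = 16 ≤ 23, return 10 + 12 = 22.
Sirius + Mira + Spica: cost 5 + 4 + 11 = 20 ≤ 23, return 10 + 7 + 12 = 29.
Best is Sirius, Mira, and Spica with total return 29.

29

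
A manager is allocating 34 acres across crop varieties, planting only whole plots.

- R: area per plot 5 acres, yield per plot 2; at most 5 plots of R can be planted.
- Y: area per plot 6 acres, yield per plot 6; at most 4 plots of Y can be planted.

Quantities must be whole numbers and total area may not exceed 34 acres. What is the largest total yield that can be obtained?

Take 2×R and 4×Y: area 34 ≤ 34, yield 2·2 + 4·6 = 28.
Y has the best ratio (6/6) and is taken to its limit of 4; remaining capacity is filled optimally with the others.

28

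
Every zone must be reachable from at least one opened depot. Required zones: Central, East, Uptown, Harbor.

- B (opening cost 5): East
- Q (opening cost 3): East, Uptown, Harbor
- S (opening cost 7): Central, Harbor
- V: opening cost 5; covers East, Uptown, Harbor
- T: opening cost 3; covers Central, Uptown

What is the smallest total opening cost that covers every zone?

This is a weighted set-cover instance.
Choose Q and T: together they cover Central, East, Uptown, Harbor — every zone.
Total opening cost: 3 + 3 = 6.

6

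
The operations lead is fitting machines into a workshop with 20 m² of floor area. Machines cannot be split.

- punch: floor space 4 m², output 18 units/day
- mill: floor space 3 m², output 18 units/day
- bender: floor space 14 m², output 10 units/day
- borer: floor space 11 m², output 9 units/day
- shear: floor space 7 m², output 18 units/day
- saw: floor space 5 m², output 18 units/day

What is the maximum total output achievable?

This is a 0-1 knapsack instance.
Allowing fractional choices, the relaxed optimum would be about 72.8, but machines are indivisible.
punch + mill + saw: floor space 4 + 3 + 5 = 12 ≤ 20, output 18 + 18 + 18 = 54.
punch + mill + shear + saw: floor space 4 + 3 + 7 + 5 = 19 ≤ 20, output 18 + 18 + 18 + 18 = 72.
punch + mill + shear: floor space 4 + 3 + 7 = 14 ≤ 20, output 18 + 18 + 18 = 54.
Best is punch, mill, shear, and saw with total output 72.

72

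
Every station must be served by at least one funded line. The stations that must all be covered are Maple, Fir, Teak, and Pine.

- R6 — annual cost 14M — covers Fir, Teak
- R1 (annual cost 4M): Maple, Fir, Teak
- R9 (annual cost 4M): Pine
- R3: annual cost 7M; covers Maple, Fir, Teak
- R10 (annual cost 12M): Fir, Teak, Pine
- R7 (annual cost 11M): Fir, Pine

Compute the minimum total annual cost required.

8

This is an integer covering problem.
Choose R1 and R9: together they cover Maple, Fir, Teak, Pine — every station.
Total annual cost: 4 + 4 = 8.
No cover costs less than 8.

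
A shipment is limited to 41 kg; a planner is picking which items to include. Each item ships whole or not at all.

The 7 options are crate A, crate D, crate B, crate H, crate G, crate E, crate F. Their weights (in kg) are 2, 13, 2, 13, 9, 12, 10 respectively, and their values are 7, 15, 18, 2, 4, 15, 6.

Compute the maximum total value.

61

crate A + crate D + crate B + crate E: weight 2 + 13 + 2 + 12 = 29 ≤ 41, value 7 + 15 + 18 + 15 = 55.
crate A + crate D + crate B + crate G + crate E: weight 2 + 13 + 2 + 9 + 12 = 38 ≤ 41, value 7 + 15 + 18 + 4 + 15 = 59.
crate A + crate D + crate B + crate E + crate F: weight 2 + 13 + 2 + 12 + 10 = 39 ≤ 41, value 7 + 15 + 18 + 15 + 6 = 61.
Best is crate A, crate D, crate B, crate E, and crate F with total value 61.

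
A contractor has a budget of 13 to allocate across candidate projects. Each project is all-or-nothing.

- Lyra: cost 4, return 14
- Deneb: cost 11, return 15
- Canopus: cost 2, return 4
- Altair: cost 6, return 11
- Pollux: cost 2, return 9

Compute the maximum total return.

This is a 0-1 knapsack instance.
Allowing fractional choices, the relaxed optimum would be about 36.2, but projects are indivisible.
Lyra + Altair + Pollux: cost 4 + 6 + 2 = 12 ≤ 13, return 14 + 11 + 9 = 34.
Lyra + Canopus + Altair: cost 4 + 2 + 6 = 12 ≤ 13, return 14 + 4 + 11 = 29.
Lyra + Canopus + Pollux: cost 4 + 2 + 2 = 8 ≤ 13, return 14 + 4 + 9 = 27.
Best is Lyra, Altair, and Pollux with total return 34.

34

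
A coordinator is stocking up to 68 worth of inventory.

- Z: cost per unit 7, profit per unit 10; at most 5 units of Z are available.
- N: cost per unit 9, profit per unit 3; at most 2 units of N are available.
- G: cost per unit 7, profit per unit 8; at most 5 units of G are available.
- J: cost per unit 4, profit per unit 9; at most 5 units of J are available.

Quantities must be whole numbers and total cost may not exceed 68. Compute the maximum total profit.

Take 5×Z, 1×G, and 5×J: cost 62 ≤ 68, profit 5·10 + 1·8 + 5·9 = 103.
J has the best ratio (9/4) and is taken to its limit of 5; remaining capacity is filled optimally with the others.

103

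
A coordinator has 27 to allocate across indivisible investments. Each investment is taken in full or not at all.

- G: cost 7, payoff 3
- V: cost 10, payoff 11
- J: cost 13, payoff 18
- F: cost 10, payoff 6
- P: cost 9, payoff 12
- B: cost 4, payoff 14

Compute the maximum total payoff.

V + J + B: cost 10 + 13 + 4 = 27 ≤ 27, payoff 11 + 18 + 14 = 43.
J + F + B: cost 13 + 10 + 4 = 27 ≤ 27, payoff 18 + 6 + 14 = 38.
J + P + B: cost 13 + 9 + 4 = 26 ≤ 27, payoff 18 + 12 + 14 = 44.
Best is J, P, and B with total payoff 44.

44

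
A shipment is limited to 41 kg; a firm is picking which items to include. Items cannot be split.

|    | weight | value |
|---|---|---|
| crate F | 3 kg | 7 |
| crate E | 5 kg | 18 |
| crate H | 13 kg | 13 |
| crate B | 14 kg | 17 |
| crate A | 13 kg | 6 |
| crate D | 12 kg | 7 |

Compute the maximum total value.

Allowing fractional choices, the relaxed optimum would be about 58.5, but items are indivisible.
crate F + crate E + crate B + crate D: weight 3 + 5 + 14 + 12 = 34 ≤ 41, value 7 + 18 + 17 + 7 = 49.
crate F + crate E + crate H + crate B: weight 3 + 5 + 13 + 14 = 35 ≤ 41, value 7 + 18 + 13 + 17 = 55.
Best is crate F, crate E, crate H, and crate B with total value 55.

55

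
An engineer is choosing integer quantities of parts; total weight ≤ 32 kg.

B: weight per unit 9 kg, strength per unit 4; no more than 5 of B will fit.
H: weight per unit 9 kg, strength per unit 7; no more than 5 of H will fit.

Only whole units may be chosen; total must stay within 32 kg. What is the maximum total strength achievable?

21

Take 3×H: weight 27 ≤ 32, strength 3·7 = 21.
No other integer combination yields more.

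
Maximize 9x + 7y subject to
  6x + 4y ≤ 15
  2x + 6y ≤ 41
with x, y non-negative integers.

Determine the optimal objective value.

23

Relaxing integrality, the LP optimum is 26.25 at (x,y) = (0, 3.75), which is not an integer point.
(x,y)=(1,2): 6·1+4·2=14≤15, 2·1+6·2=14≤41, objective 23.
(x,y)=(0,3): 6·0+4·3=12≤15, 2·0+6·3=18≤41, objective 21.
(x,y)=(1,1): 6·1+4·1=10≤15, 2·1+6·1=8≤41, objective 16.
The best lattice point is (1,2), giving 23.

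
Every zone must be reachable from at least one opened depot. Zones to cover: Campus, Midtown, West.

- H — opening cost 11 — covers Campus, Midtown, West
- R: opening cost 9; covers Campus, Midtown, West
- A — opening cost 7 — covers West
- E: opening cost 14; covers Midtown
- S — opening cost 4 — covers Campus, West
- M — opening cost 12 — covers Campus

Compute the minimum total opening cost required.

9

This is an integer covering problem.
R alone covers Campus, Midtown, West — every zone.
Total opening cost: 9.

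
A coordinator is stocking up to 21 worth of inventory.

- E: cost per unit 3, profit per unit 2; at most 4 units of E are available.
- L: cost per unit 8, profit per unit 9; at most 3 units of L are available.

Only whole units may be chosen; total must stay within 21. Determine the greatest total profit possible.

2×L: cost 16 ≤ 21, profit 2·9 = 18.
1×E and 2×L: cost 19 ≤ 21, profit 1·2 + 2·9 = 20.
Best is 20.

20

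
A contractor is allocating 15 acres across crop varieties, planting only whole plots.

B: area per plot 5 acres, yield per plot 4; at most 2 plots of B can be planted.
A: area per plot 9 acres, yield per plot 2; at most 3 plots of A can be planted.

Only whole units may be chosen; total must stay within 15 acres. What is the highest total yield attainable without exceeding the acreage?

This is a bounded integer knapsack.
Take 2×B: area 10 ≤ 15, yield 2·4 = 8.
B has the best ratio (4/5) and is taken to its limit of 2; remaining capacity is filled optimally with the others.

8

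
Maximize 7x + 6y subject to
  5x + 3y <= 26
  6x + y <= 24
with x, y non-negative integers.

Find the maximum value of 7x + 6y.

The continuous relaxation peaks at (0, 8.67) with value 52.00; rounding to a feasible lattice point costs some objective.
(x,y)=(1,7): 5·1+3·7=26≤26, 6·1+1·7=13≤24, objective 49.
(x,y)=(0,8): 5·0+3·8=24≤26, 6·0+1·8=8≤24, objective 48.
(x,y)=(1,6): 5·1+3·6=23≤26, 6·1+1·6=12≤24, objective 43.
No feasible integer point exceeds 49.

49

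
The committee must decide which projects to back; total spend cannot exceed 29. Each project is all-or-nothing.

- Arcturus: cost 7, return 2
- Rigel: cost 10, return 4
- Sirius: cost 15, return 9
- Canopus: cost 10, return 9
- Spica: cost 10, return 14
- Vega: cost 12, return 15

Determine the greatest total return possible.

Allowing fractional choices, the relaxed optimum would be about 35.3, but projects are indivisible.
Arcturus + Spica + Vega: cost 7 + 10 + 12 = 29 ≤ 29, return 2 + 14 + 15 = 31.
Spica + Vega: cost 10 + 12 = 22 ≤ 29, return 14 + 15 = 29.
Best is Arcturus, Spica, and Vega with total return 31.

31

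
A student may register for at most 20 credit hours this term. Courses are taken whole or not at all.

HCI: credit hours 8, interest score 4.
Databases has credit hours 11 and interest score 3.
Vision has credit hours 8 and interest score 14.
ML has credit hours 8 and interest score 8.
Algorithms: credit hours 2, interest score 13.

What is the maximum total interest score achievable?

This is a 0-1 knapsack instance.
Allowing fractional choices, the relaxed optimum would be about 36.0, but courses are indivisible.
Vision + Algorithms: credit hours 8 + 2 = 10 ≤ 20, interest score 14 + 13 = 27.
HCI + Vision + Algorithms: credit hours 8 + 8 + 2 = 18 ≤ 20, interest score 4 + 14 + 13 = 31.
Vision + ML + Algorithms: credit hours 8 + 8 + 2 = 18 ≤ 20, interest score 14 + 8 + 13 = 35.
Best is Vision, ML, and Algorithms with total interest score 35.

35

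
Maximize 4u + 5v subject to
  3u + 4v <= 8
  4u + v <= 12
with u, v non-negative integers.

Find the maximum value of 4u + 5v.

10

The continuous relaxation peaks at (2.67, 0) with value 10.67; rounding to a feasible lattice point costs some objective.
(u,v)=(0,2) is feasible, giving 10.
(u,v)=(1,1) is feasible, giving 9.
Maximum is 10 at (u,v)=(0,2).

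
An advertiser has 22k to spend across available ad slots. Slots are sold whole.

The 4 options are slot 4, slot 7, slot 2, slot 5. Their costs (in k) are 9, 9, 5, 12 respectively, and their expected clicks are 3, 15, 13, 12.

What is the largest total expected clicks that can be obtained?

28

Take slot 7 and slot 2: cost 9 + 5 = 14 ≤ 22, expected clicks 15 + 13 = 28.
No other feasible combination does better.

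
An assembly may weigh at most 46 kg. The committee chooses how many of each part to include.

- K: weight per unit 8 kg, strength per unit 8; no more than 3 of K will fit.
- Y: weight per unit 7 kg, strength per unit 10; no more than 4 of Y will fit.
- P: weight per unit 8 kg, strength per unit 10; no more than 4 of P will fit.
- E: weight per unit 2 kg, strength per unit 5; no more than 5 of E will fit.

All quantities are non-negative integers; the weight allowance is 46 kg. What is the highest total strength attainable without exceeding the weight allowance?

75

Take 4×Y, 1×P, and 5×E: weight 46 ≤ 46, strength 4·10 + 1·10 + 5·5 = 75.
E has the best ratio (5/2) and is taken to its limit of 5; remaining capacity is filled optimally with the others.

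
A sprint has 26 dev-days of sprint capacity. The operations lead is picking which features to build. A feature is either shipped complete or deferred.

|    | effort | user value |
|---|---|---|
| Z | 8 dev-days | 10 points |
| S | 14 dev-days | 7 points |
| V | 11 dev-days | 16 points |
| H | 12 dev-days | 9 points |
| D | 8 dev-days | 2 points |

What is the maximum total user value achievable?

26

This is a 0-1 knapsack instance.
Take Z and V: effort 8 + 11 = 19 ≤ 26, user value 10 + 16 = 26.
No other feasible combination does better.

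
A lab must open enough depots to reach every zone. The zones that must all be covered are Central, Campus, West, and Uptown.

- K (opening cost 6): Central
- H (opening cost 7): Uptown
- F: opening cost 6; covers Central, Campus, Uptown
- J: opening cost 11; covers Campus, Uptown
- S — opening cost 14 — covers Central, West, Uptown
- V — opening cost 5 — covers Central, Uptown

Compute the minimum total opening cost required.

This is a weighted set-cover instance.
Choose F and S: together they cover Central, Campus, West, Uptown — every zone.
Total opening cost: 6 + 14 = 20.
No cover costs less than 20.

20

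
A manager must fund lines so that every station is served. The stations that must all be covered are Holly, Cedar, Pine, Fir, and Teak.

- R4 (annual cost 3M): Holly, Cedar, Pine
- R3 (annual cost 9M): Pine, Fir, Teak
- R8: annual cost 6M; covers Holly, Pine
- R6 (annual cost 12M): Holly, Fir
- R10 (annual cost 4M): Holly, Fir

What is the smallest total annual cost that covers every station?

12

The greedy cost-per-new-station heuristic would pick R4, R10, and R3 for 16, but a cheaper cover exists.
Choose R4 and R3: together they cover Holly, Cedar, Pine, Fir, Teak — every station.
Total annual cost: 3 + 9 = 12.
No cover costs less than 12.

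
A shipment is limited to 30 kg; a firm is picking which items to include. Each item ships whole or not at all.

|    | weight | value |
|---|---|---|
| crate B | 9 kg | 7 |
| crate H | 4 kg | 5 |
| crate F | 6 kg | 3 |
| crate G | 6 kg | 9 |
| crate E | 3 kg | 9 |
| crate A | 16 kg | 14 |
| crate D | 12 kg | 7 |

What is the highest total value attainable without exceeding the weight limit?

37

Take crate H, crate G, crate E, and crate A: weight 4 + 6 + 3 + 16 = 29 ≤ 30, value 5 + 9 + 9 + 14 = 37.
No other feasible combination does better.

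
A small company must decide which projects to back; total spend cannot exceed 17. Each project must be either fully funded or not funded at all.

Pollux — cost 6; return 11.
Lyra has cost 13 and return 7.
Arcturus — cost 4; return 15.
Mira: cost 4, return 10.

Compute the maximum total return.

Allowing fractional choices, the relaxed optimum would be about 37.6, but projects are indivisible.
Pollux + Arcturus: cost 6 + 4 = 10 ≤ 17, return 11 + 15 = 26.
Pollux + Arcturus + Mira: cost 6 + 4 + 4 = 14 ≤ 17, return 11 + 15 + 10 = 36.
Best is Pollux, Arcturus, and Mira with total return 36.

36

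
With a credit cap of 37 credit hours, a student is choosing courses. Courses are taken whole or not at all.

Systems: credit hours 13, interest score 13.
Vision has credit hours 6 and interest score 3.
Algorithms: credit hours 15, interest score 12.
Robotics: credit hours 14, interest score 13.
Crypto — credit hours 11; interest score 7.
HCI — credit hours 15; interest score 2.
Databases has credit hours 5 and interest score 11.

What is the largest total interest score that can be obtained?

Allowing fractional choices, the relaxed optimum would be about 41.0, but courses are indivisible.
Systems + Robotics + Databases: credit hours 13 + 14 + 5 = 32 ≤ 37, interest score 13 + 13 + 11 = 37.
Systems + Algorithms + Databases: credit hours 13 + 15 + 5 = 33 ≤ 37, interest score 13 + 12 + 11 = 36.
Algorithms + Robotics + Databases: credit hours 15 + 14 + 5 = 34 ≤ 37, interest score 12 + 13 + 11 = 36.
Best is Systems, Robotics, and Databases with total interest score 37.

37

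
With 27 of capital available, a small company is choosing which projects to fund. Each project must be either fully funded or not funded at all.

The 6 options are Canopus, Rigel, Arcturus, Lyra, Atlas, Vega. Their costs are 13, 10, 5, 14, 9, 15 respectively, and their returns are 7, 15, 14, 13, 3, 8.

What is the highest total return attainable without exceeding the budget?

32

This is an integer program with binary decision variables.
Allowing fractional choices, the relaxed optimum would be about 40.1, but projects are indivisible.
Rigel + Arcturus: cost 10 + 5 = 15 ≤ 27, return 15 + 14 = 29.
Rigel + Arcturus + Atlas: cost 10 + 5 + 9 = 24 ≤ 27, return 15 + 14 + 3 = 32.
Best is Rigel, Arcturus, and Atlas with total return 32.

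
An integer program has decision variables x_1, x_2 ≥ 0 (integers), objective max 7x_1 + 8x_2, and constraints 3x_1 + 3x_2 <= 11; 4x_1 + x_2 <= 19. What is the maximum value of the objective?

24

(x_1,x_2)=(0,3): 3·0+3·3=9≤11, 4·0+1·3=3≤19, objective 24.
(x_1,x_2)=(1,2): 3·1+3·2=9≤11, 4·1+1·2=6≤19, objective 23.
(x_1,x_2)=(0,2): 3·0+3·2=6≤11, 4·0+1·2=2≤19, objective 16.
The best lattice point is (0,3), giving 24.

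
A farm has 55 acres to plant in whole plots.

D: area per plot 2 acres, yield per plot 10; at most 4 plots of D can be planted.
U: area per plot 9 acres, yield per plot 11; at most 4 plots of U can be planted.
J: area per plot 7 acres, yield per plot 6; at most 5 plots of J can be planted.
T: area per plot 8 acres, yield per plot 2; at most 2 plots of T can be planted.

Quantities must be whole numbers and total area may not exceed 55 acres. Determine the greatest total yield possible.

90

This is a bounded integer knapsack.
4×D, 4×U, and 1×J: area 51 ≤ 55, yield 4·10 + 4·11 + 1·6 = 90.
4×D, 2×U, and 4×J: area 54 ≤ 55, yield 4·10 + 2·11 + 4·6 = 86.
Best is 90.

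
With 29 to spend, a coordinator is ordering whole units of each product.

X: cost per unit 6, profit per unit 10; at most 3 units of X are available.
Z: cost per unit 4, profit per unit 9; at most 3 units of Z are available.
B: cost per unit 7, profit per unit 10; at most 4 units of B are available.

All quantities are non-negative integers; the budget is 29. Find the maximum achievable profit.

49

2×Z and 3×B: cost 29 ≤ 29, profit 2·9 + 3·10 = 48.
3×X, 1×Z, and 1×B: cost 29 ≤ 29, profit 3·10 + 1·9 + 1·10 = 49.
Best is 49.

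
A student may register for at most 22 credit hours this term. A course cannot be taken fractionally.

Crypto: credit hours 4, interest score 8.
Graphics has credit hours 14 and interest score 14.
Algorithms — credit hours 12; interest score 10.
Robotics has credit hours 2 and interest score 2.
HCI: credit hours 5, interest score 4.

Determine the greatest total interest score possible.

24

This is an integer program with binary decision variables.
Crypto + Algorithms + HCI: credit hours 4 + 12 + 5 = 21 ≤ 22, interest score 8 + 10 + 4 = 22.
Crypto + Graphics: credit hours 4 + 14 = 18 ≤ 22, interest score 8 + 14 = 22.
Crypto + Graphics + Robotics: credit hours 4 + 14 + 2 = 20 ≤ 22, interest score 8 + 14 + 2 = 24.
Best is Crypto, Graphics, and Robotics with total interest score 24.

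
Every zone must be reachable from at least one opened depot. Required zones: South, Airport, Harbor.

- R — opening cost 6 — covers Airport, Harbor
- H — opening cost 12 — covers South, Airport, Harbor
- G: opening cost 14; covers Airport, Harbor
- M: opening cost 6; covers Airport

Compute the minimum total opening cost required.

12

The greedy cost-per-new-zone heuristic would pick R and H for 18, but a cheaper cover exists.
H alone covers South, Airport, Harbor — every zone.
Total opening cost: 12.
No cover costs less than 12.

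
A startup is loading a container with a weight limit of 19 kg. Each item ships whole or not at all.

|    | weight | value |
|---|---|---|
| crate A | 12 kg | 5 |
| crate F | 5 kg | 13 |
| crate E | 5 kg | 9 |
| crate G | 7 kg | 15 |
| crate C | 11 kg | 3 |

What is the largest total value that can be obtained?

37

Take crate F, crate E, and crate G: weight 5 + 5 + 7 = 17 ≤ 19, value 13 + 9 + 15 = 37.
No other feasible combination does better.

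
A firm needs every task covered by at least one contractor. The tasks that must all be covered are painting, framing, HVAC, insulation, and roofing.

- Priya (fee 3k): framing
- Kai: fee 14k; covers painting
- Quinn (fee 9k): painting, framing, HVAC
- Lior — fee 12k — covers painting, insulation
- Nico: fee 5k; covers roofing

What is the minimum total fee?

26

The greedy cost-per-new-task heuristic would pick Priya, Quinn, Nico, and Lior for 29, but a cheaper cover exists.
Choose Quinn, Lior, and Nico: together they cover painting, framing, HVAC, insulation, roofing — every task.
Total fee: 9 + 12 + 5 = 26.
No cover costs less than 26.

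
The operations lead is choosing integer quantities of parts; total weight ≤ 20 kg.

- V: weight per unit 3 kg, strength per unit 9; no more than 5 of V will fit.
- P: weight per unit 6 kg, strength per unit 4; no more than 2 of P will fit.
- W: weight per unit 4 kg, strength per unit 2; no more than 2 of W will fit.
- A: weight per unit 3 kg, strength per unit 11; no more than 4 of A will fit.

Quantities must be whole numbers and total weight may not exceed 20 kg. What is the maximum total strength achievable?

A has the best ratio (11/3); taking only A gives at most 4×11 = 44 (stopped by the supply cap of 4).
Mixing does better — 2×V and 4×A: weight 18 ≤ 20, strength 2·9 + 4·11 = 62.

62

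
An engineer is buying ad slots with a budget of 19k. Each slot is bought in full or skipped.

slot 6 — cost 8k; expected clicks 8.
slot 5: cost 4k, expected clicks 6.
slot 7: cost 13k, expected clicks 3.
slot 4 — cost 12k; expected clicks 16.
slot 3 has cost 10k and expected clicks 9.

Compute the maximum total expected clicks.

Allowing fractional choices, the relaxed optimum would be about 25.0, but ad slots are indivisible.
slot 4: cost 12 ≤ 19, expected clicks 16.
slot 6 + slot 3: cost 8 + 10 = 18 ≤ 19, expected clicks 8 + 9 = 17.
slot 5 + slot 4: cost 4 + 12 = 16 ≤ 19, expected clicks 6 + 16 = 22.
Best is slot 5 and slot 4 with total expected clicks 22.

22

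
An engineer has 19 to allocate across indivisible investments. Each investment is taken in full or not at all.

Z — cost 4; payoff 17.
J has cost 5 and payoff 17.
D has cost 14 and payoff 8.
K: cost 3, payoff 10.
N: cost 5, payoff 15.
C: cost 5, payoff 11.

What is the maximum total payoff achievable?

Allowing fractional choices, the relaxed optimum would be about 63.4, but investments are indivisible.
Z + J + N + C: cost 4 + 5 + 5 + 5 = 19 ≤ 19, payoff 17 + 17 + 15 + 11 = 60.
Z + J + K + N: cost 4 + 5 + 3 + 5 = 17 ≤ 19, payoff 17 + 17 + 10 + 15 = 59.
Z + J + K + C: cost 4 + 5 + 3 + 5 = 17 ≤ 19, payoff 17 + 17 + 10 + 11 = 55.
Best is Z, J, N, and C with total payoff 60.

60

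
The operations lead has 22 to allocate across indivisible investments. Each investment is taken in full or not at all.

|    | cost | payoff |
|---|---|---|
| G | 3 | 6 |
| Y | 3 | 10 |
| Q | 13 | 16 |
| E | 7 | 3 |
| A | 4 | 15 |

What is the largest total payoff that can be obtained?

Treat it as a binary knapsack problem.
Allowing fractional choices, the relaxed optimum would be about 45.8, but investments are indivisible.
G + Y + E + A: cost 3 + 3 + 7 + 4 = 17 ≤ 22, payoff 6 + 10 + 3 + 15 = 34.
Y + Q + A: cost 3 + 13 + 4 = 20 ≤ 22, payoff 10 + 16 + 15 = 41.
G + Q + A: cost 3 + 13 + 4 = 20 ≤ 22, payoff 6 + 16 + 15 = 37.
Best is Y, Q, and A with total payoff 41.

41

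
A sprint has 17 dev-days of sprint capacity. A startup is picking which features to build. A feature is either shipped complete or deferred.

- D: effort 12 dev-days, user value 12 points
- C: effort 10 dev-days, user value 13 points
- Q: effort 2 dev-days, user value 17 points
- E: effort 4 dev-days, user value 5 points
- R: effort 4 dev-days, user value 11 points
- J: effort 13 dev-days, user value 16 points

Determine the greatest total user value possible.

41

C + Q + E: effort 10 + 2 + 4 = 16 ≤ 17, user value 13 + 17 + 5 = 35.
C + Q + R: effort 10 + 2 + 4 = 16 ≤ 17, user value 13 + 17 + 11 = 41.
Best is C, Q, and R with total user value 41.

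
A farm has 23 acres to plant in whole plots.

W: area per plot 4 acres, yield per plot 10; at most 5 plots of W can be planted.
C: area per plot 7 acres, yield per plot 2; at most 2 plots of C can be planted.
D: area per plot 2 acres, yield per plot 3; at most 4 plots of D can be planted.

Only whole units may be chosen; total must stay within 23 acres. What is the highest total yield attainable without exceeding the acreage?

53

This is a bounded integer knapsack.
W has the best ratio (10/4); taking only W gives at most 5×10 = 50 (stopped by the area limit).
Mixing does better — 5×W and 1×D: area 22 ≤ 23, yield 5·10 + 1·3 = 53.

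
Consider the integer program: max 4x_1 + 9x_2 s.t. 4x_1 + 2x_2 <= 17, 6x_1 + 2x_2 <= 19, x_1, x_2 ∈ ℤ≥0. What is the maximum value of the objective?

Relaxing integrality, the LP optimum is 76.50 at (x_1,x_2) = (0, 8.5), which is not an integer point.
(x_1,x_2)=(0,8) is feasible, giving 72.
(x_1,x_2)=(0,7) is feasible, giving 63.
The best lattice point is (0,8), giving 72.

72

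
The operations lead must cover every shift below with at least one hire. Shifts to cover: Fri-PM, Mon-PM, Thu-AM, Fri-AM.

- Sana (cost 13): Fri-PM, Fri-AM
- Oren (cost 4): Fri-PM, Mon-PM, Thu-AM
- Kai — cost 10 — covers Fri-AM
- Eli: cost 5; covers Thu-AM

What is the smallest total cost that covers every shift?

Choose Oren and Kai: together they cover Fri-PM, Mon-PM, Thu-AM, Fri-AM — every shift.
Total cost: 4 + 10 = 14.
No cover costs less than 14.

14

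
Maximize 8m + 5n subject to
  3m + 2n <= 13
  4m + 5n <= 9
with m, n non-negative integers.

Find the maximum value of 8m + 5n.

The continuous relaxation peaks at (2.25, 0) with value 18.00; rounding to a feasible lattice point costs some objective.
(m,n)=(2,0): 3·2+2·0=6≤13, 4·2+5·0=8≤9, objective 16.
(m,n)=(1,1): 3·1+2·1=5≤13, 4·1+5·1=9≤9, objective 13.
(m,n)=(1,0): 3·1+2·0=3≤13, 4·1+5·0=4≤9, objective 8.
No feasible integer point exceeds 16.

16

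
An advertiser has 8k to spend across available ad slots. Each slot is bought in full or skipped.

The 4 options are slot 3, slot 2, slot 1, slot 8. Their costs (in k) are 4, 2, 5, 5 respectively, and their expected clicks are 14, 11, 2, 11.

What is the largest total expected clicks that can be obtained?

slot 2 + slot 8: cost 2 + 5 = 7 ≤ 8, expected clicks 11 + 11 = 22.
slot 3 + slot 2: cost 4 + 2 = 6 ≤ 8, expected clicks 14 + 11 = 25.
slot 3: cost 4 ≤ 8, expected clicks 14.
Best is slot 3 and slot 2 with total expected clicks 25.

25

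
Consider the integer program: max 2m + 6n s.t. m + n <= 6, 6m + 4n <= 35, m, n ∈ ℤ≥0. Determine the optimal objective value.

(m,n)=(0,6) is feasible, giving 36.
(m,n)=(1,5) is feasible, giving 32.
(m,n)=(0,5) is feasible, giving 30.
No feasible integer point exceeds 36.

36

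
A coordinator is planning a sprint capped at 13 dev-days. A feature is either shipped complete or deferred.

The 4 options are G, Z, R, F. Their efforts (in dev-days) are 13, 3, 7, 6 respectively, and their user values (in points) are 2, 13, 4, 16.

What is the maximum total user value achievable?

29

This is a 0-1 knapsack instance.
R + F: effort 7 + 6 = 13 ≤ 13, user value 4 + 16 = 20.
Z + R: effort 3 + 7 = 10 ≤ 13, user value 13 + 4 = 17.
Z + F: effort 3 + 6 = 9 ≤ 13, user value 13 + 16 = 29.
Best is Z and F with total user value 29.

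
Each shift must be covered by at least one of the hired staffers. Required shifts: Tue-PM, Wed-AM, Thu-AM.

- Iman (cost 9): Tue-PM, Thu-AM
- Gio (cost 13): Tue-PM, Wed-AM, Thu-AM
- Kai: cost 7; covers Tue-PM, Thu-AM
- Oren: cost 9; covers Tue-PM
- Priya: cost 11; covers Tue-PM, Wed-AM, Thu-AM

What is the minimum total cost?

Priya alone covers Tue-PM, Wed-AM, Thu-AM — every shift.
Total cost: 11.

11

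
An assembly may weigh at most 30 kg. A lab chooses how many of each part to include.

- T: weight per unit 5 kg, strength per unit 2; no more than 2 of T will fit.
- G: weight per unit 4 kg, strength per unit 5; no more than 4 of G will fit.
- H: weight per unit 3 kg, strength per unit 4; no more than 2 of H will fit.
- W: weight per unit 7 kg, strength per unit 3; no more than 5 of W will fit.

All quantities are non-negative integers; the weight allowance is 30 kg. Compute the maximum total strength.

H has the best ratio (4/3); taking only H gives at most 2×4 = 8 (stopped by the supply cap of 2).
Mixing does better — 4×G, 2×H, and 1×W: weight 29 ≤ 30, strength 4·5 + 2·4 + 1·3 = 31.

31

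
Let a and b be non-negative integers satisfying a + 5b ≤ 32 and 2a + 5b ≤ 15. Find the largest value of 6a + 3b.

The continuous relaxation peaks at (7.5, 0) with value 45.00; rounding to a feasible lattice point costs some objective.
(a,b)=(7,0): 1·7+5·0=7≤32, 2·7+5·0=14≤15, objective 42.
(a,b)=(6,0): 1·6+5·0=6≤32, 2·6+5·0=12≤15, objective 36.
The best lattice point is (7,0), giving 42.

42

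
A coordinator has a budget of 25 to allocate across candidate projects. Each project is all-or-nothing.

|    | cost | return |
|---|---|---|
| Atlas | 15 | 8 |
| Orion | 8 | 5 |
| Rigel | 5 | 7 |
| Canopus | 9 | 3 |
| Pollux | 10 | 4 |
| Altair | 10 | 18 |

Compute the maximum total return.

30

Take Orion, Rigel, and Altair: cost 8 + 5 + 10 = 23 ≤ 25, return 5 + 7 + 18 = 30.
No other feasible combination does better.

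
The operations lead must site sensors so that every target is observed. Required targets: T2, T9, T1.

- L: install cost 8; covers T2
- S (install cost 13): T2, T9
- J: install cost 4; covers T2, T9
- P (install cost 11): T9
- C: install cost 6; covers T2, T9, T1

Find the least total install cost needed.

6

The greedy cost-per-new-target heuristic would pick J and C for 10, but a cheaper cover exists.
C alone covers T2, T9, T1 — every target.
Total install cost: 6.
No cover costs less than 6.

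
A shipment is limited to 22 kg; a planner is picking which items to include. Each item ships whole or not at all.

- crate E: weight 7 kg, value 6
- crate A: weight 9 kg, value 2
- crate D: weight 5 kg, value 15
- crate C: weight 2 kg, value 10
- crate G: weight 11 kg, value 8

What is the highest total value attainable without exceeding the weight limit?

33

This is a 0-1 knapsack instance.
Allowing fractional choices, the relaxed optimum would be about 36.8, but items are indivisible.
crate A + crate D + crate C: weight 9 + 5 + 2 = 16 ≤ 22, value 2 + 15 + 10 = 27.
crate E + crate D + crate C: weight 7 + 5 + 2 = 14 ≤ 22, value 6 + 15 + 10 = 31.
crate D + crate C + crate G: weight 5 + 2 + 11 = 18 ≤ 22, value 15 + 10 + 8 = 33.
Best is crate D, crate C, and crate G with total value 33.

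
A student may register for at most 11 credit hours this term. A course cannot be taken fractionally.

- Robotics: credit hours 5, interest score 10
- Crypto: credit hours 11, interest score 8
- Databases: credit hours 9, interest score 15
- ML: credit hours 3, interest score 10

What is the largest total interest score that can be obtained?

20

Take Robotics and ML: credit hours 5 + 3 = 8 ≤ 11, interest score 10 + 10 = 20.
No other feasible combination does better.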